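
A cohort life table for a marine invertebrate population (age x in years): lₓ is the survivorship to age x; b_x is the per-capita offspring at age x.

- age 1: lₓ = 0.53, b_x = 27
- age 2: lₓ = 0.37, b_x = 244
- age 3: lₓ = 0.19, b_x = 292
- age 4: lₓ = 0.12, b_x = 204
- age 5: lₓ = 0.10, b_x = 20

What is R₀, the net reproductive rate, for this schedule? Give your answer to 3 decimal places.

186.550

R₀ = Σ lₓ b_x:
  age 1: 0.53 × 27 = 14.3100
  age 2: 0.37 × 244 = 90.2800
  age 3: 0.19 × 292 = 55.4800
  age 4: 0.12 × 204 = 24.4800
  age 5: 0.10 × 20 = 2.0000
R₀ = 14.3100 + 90.2800 + 55.4800 + 24.4800 + 2.0000 = 186.5500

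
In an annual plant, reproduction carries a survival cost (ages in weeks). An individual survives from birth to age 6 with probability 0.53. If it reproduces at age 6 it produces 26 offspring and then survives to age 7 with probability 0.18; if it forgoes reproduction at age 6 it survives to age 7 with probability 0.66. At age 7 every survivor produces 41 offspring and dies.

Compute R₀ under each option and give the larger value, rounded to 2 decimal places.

17.69

breed at age 6: R₀ = 0.53 × (26 + 0.18 × 41) = 0.53 × 33.3800 = 17.6914
delay to age 7: R₀ = 0.53 × (0.66 × 41) = 0.53 × 27.0600 = 14.3418
Higher: breed at age 6 (17.6914).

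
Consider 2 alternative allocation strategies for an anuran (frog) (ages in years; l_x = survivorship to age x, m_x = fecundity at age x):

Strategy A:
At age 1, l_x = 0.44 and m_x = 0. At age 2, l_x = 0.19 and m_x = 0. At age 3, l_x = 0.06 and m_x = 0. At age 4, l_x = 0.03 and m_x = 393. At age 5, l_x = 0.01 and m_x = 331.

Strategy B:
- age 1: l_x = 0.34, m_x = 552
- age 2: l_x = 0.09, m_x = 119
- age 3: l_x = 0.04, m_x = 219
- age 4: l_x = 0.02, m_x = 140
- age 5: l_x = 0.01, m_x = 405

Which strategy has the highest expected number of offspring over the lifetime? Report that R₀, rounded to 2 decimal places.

214.00

Strategy A: R₀ = 0.44×0 + 0.19×0 + 0.06×0 + 0.03×393 + 0.01×331 = 15.1000
Strategy B: R₀ = 0.34×552 + 0.09×119 + 0.04×219 + 0.02×140 + 0.01×405 = 214.0000
Highest R₀: strategy B with 214.0000.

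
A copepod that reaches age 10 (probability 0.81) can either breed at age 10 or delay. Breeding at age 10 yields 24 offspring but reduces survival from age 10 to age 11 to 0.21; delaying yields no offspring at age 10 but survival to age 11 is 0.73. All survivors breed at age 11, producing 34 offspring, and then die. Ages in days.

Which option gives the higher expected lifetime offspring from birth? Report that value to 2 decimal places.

breed at age 10: R₀ = 0.81 × (24 + 0.21 × 34) = 0.81 × 31.1400 = 25.2234
delay to age 11: R₀ = 0.81 × (0.73 × 34) = 0.81 × 24.8200 = 20.1042
Higher: breed at age 10 (25.2234).

25.22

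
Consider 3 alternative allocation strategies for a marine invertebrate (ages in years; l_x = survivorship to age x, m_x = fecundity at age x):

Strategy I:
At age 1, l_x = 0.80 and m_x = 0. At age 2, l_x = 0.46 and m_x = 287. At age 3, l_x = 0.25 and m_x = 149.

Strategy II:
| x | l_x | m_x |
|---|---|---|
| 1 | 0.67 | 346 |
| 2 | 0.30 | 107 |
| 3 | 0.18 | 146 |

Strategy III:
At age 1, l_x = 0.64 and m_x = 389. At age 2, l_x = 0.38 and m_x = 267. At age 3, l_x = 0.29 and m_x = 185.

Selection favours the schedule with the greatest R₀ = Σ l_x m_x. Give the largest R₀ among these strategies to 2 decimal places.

404.07

Strategy I: R₀ = 0.80×0 + 0.46×287 + 0.25×149 = 169.2700
Strategy II: R₀ = 0.67×346 + 0.30×107 + 0.18×146 = 290.2000
Strategy III: R₀ = 0.64×389 + 0.38×267 + 0.29×185 = 404.0700
Highest R₀: strategy III with 404.0700.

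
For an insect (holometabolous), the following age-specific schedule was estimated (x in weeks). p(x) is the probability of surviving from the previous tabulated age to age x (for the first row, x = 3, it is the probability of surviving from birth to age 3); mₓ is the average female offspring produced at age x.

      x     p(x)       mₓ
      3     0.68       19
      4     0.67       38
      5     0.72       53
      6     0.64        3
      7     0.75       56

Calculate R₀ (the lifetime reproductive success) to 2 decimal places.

Survivorship from birth: l_x = p_3·p_4·…·p_x.
  l_3 = 0.68000
  l_4 = 0.45560
  l_5 = 0.32803
  l_6 = 0.20994
  l_7 = 0.15746
R₀ = Σ l_x mₓ:
  age 3: 0.68000 × 19 = 12.9200
  age 4: 0.45560 × 38 = 17.3128
  age 5: 0.32803 × 53 = 17.3856
  age 6: 0.20994 × 3 = 0.6298
  age 7: 0.15746 × 56 = 8.8178
R₀ = 12.9200 + 17.3128 + 17.3856 + 0.6298 + 8.8178 = 57.0660

57.07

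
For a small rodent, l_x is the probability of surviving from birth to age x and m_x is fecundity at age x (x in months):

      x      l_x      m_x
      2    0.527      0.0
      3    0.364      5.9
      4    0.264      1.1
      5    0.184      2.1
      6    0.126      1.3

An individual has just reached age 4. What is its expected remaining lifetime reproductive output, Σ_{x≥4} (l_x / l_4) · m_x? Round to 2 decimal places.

l_4 = 0.264. Conditional survival from age 4 to x is l_x / l_4.
  x=4: (0.264/0.264) × 1.1 = 1.1000
  x=5: (0.184/0.264) × 2.1 = 1.4636
  x=6: (0.126/0.264) × 1.3 = 0.6205
Sum = 1.1000 + 1.4636 + 0.6205 = 3.1841

3.18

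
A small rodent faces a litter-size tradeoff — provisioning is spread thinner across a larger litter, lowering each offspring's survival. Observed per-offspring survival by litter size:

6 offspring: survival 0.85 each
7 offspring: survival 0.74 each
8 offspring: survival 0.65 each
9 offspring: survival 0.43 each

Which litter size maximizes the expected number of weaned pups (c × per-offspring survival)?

8

Expected weaned pups = c × s(c):
  c=6: 6 × 0.85 = 5.100
  c=7: 7 × 0.74 = 5.180
  c=8: 8 × 0.65 = 5.200
  c=9: 9 × 0.43 = 3.870
Maximum at c = 8 (5.200 weaned pups).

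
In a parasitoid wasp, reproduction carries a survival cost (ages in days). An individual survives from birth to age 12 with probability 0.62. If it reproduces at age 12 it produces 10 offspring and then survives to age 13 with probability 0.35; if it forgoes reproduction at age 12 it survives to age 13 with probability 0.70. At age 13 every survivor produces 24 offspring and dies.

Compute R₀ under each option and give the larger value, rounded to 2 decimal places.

11.41

breed at age 12: R₀ = 0.62 × (10 + 0.35 × 24) = 0.62 × 18.4000 = 11.4080
delay to age 13: R₀ = 0.62 × (0.70 × 24) = 0.62 × 16.8000 = 10.4160
Higher: breed at age 12 (11.4080).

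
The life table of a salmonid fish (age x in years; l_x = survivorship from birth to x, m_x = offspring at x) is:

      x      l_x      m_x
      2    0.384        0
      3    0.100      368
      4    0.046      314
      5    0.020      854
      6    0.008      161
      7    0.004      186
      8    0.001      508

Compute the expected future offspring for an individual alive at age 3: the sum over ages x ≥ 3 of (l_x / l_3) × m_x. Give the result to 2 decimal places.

l_3 = 0.100. Conditional survival from age 3 to x is l_x / l_3.
  x=3: (0.100/0.100) × 368 = 368.0000
  x=4: (0.046/0.100) × 314 = 144.4400
  x=5: (0.020/0.100) × 854 = 170.8000
  x=6: (0.008/0.100) × 161 = 12.8800
  x=7: (0.004/0.100) × 186 = 7.4400
  x=8: (0.001/0.100) × 508 = 5.0800
Sum = 368.0000 + 144.4400 + 170.8000 + 12.8800 + 7.4400 + 5.0800 = 708.6400

708.64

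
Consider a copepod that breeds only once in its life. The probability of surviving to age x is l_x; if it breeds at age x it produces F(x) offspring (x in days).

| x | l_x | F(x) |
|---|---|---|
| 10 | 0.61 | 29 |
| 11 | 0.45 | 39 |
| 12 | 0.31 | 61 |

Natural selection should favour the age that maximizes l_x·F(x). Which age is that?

12

Expected offspring if breeding at age x = l_x × F(x):
  age 10: 0.61 × 29 = 17.690
  age 11: 0.45 × 39 = 17.550
  age 12: 0.31 × 61 = 18.910
Maximum at age 12 (18.910).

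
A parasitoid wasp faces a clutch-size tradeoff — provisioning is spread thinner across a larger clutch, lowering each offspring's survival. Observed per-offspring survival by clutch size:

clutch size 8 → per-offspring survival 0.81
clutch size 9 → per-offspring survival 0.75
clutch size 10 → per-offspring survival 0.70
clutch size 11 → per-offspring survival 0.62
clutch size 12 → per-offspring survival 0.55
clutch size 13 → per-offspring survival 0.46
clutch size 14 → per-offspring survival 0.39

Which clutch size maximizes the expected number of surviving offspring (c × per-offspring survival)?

10

Expected surviving offspring = c × s(c):
  c=8: 8 × 0.81 = 6.480
  c=9: 9 × 0.75 = 6.750
  c=10: 10 × 0.70 = 7.000
  c=11: 11 × 0.62 = 6.820
  c=12: 12 × 0.55 = 6.600
  c=13: 13 × 0.46 = 5.980
  c=14: 14 × 0.39 = 5.460
Maximum at c = 10 (7.000 surviving offspring).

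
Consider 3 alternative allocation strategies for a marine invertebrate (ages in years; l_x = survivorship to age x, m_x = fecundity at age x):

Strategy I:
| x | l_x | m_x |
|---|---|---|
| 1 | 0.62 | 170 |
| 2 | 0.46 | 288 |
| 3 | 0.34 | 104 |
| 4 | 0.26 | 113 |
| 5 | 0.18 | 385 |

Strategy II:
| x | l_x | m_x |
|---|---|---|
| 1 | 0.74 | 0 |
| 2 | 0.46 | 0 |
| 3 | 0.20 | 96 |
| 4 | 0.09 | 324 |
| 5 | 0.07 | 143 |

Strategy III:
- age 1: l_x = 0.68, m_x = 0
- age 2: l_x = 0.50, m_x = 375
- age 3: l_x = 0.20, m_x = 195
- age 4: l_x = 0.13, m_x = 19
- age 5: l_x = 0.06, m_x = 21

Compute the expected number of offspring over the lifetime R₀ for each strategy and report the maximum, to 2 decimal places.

Strategy I: R₀ = 0.62×170 + 0.46×288 + 0.34×104 + 0.26×113 + 0.18×385 = 371.9200
Strategy II: R₀ = 0.74×0 + 0.46×0 + 0.20×96 + 0.09×324 + 0.07×143 = 58.3700
Strategy III: R₀ = 0.68×0 + 0.50×375 + 0.20×195 + 0.13×19 + 0.06×21 = 230.2300
Highest R₀: strategy I with 371.9200.

371.92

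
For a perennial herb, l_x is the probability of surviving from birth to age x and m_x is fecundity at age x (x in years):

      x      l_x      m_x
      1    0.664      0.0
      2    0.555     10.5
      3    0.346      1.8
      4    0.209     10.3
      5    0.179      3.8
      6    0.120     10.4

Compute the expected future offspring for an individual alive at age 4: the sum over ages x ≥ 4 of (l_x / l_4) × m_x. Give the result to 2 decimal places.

l_4 = 0.209. Conditional survival from age 4 to x is l_x / l_4.
  x=4: (0.209/0.209) × 10.3 = 10.3000
  x=5: (0.179/0.209) × 3.8 = 3.2545
  x=6: (0.120/0.209) × 10.4 = 5.9713
Sum = 10.3000 + 3.2545 + 5.9713 = 19.5258

19.53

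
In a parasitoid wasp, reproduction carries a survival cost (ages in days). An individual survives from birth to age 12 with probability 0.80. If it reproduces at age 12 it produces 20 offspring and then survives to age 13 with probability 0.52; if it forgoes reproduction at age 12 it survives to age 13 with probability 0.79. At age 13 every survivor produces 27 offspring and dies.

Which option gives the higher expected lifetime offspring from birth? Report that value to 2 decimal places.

27.23

breed at age 12: R₀ = 0.80 × (20 + 0.52 × 27) = 0.80 × 34.0400 = 27.2320
delay to age 13: R₀ = 0.80 × (0.79 × 27) = 0.80 × 21.3300 = 17.0640
Higher: breed at age 12 (27.2320).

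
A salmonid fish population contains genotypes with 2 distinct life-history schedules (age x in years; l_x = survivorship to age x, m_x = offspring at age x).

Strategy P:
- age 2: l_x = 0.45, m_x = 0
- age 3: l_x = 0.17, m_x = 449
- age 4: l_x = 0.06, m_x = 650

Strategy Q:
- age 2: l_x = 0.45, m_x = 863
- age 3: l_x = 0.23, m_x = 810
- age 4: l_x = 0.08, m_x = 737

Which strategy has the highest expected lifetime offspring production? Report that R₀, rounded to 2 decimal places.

633.61

Strategy P: R₀ = 0.45×0 + 0.17×449 + 0.06×650 = 115.3300
Strategy Q: R₀ = 0.45×863 + 0.23×810 + 0.08×737 = 633.6100
Highest R₀: strategy Q with 633.6100.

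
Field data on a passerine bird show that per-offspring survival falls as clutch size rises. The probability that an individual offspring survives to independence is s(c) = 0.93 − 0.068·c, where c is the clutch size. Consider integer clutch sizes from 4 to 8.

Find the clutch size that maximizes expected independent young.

7

Expected independent young = c × s(c):
  c=4: 4 × 0.658 = 2.632
  c=5: 5 × 0.590 = 2.950
  c=6: 6 × 0.522 = 3.132
  c=7: 7 × 0.454 = 3.178
  c=8: 8 × 0.386 = 3.088
Maximum at c = 7 (3.178 independent young).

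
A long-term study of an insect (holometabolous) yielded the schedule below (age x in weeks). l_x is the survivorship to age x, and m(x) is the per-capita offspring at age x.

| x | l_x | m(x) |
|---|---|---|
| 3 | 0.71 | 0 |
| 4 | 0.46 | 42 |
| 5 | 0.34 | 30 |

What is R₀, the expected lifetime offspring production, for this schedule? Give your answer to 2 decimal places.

R₀ = Σ l_x m(x):
  age 3: 0.71 × 0 = 0.0000
  age 4: 0.46 × 42 = 19.3200
  age 5: 0.34 × 30 = 10.2000
R₀ = 0.0000 + 19.3200 + 10.2000 = 29.5200

29.52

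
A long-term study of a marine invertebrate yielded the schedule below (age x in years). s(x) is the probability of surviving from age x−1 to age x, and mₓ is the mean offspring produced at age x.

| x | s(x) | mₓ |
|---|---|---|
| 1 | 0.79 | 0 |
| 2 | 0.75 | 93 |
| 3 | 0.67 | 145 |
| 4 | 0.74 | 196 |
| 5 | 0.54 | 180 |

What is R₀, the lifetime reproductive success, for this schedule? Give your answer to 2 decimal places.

Survivorship from birth: l_x = s_1·s_2·…·s_x.
  l_1 = 0.79000
  l_2 = 0.59250
  l_3 = 0.39698
  l_4 = 0.29376
  l_5 = 0.15863
R₀ = Σ l_x mₓ:
  age 1: 0.79000 × 0 = 0.0000
  age 2: 0.59250 × 93 = 55.1025
  age 3: 0.39698 × 145 = 57.5621
  age 4: 0.29376 × 196 = 57.5770
  age 5: 0.15863 × 180 = 28.5534
R₀ = 0.0000 + 55.1025 + 57.5621 + 57.5770 + 28.5534 = 198.7950

198.79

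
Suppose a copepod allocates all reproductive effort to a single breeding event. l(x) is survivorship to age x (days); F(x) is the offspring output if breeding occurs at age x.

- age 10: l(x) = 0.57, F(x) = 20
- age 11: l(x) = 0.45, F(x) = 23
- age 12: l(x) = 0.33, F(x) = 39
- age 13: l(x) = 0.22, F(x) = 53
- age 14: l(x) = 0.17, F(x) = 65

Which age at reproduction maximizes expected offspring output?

12

Expected offspring if breeding at age x = l(x) × F(x):
  age 10: 0.57 × 20 = 11.400
  age 11: 0.45 × 23 = 10.350
  age 12: 0.33 × 39 = 12.870
  age 13: 0.22 × 53 = 11.660
  age 14: 0.17 × 65 = 11.050
Maximum at age 12 (12.870).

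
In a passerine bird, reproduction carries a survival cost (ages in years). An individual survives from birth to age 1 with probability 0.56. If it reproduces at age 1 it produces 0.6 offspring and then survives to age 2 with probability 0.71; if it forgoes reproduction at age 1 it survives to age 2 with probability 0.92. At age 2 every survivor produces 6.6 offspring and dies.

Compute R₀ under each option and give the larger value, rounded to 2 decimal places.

3.40

breed at age 1: R₀ = 0.56 × (0.6 + 0.71 × 6.6) = 0.56 × 5.2860 = 2.9602
delay to age 2: R₀ = 0.56 × (0.92 × 6.6) = 0.56 × 6.0720 = 3.4003
Higher: delay to age 2 (3.4003).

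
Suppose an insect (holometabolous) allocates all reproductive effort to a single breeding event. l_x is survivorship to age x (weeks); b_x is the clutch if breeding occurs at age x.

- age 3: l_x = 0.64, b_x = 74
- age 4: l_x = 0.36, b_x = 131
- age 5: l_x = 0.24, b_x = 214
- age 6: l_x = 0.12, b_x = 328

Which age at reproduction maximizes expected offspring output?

Expected offspring if breeding at age x = l_x × b_x:
  age 3: 0.64 × 74 = 47.360
  age 4: 0.36 × 131 = 47.160
  age 5: 0.24 × 214 = 51.360
  age 6: 0.12 × 328 = 39.360
Maximum at age 5 (51.360).

5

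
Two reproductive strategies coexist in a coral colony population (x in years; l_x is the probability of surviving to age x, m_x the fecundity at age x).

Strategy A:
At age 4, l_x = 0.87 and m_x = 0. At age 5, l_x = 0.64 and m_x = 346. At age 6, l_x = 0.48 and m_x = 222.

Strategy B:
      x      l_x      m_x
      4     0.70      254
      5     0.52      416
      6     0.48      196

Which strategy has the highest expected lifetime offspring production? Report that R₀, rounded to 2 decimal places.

488.20

Strategy A: R₀ = 0.87×0 + 0.64×346 + 0.48×222 = 328.0000
Strategy B: R₀ = 0.70×254 + 0.52×416 + 0.48×196 = 488.2000
Highest R₀: strategy B with 488.2000.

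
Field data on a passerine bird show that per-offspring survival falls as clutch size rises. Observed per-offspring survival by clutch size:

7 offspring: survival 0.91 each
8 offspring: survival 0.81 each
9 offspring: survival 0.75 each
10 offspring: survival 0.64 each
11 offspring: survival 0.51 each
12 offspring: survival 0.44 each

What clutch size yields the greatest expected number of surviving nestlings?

Expected surviving nestlings = c × s(c):
  c=7: 7 × 0.91 = 6.370
  c=8: 8 × 0.81 = 6.480
  c=9: 9 × 0.75 = 6.750
  c=10: 10 × 0.64 = 6.400
  c=11: 11 × 0.51 = 5.610
  c=12: 12 × 0.44 = 5.280
Maximum at c = 9 (6.750 surviving nestlings).

9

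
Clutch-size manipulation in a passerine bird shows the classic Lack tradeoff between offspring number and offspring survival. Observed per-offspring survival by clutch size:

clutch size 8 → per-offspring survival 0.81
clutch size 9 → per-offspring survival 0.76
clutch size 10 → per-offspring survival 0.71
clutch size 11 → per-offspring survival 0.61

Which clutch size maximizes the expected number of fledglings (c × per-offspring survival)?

10

Expected fledglings = c × s(c):
  c=8: 8 × 0.81 = 6.480
  c=9: 9 × 0.76 = 6.840
  c=10: 10 × 0.71 = 7.100
  c=11: 11 × 0.61 = 6.710
Maximum at c = 10 (7.100 fledglings).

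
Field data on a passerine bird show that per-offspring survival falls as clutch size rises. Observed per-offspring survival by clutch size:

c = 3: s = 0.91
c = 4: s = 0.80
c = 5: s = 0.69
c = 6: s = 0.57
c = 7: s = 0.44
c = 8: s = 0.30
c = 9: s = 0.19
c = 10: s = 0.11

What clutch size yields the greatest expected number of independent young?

Expected independent young = c × s(c):
  c=3: 3 × 0.91 = 2.730
  c=4: 4 × 0.80 = 3.200
  c=5: 5 × 0.69 = 3.450
  c=6: 6 × 0.57 = 3.420
  c=7: 7 × 0.44 = 3.080
  c=8: 8 × 0.30 = 2.400
  c=9: 9 × 0.19 = 1.710
  c=10: 10 × 0.11 = 1.100
Maximum at c = 5 (3.450 independent young).

5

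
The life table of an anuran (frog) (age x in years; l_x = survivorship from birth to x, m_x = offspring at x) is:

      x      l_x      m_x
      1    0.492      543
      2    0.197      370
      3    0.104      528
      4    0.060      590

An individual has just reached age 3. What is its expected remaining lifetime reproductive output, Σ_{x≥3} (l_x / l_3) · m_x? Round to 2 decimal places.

l_3 = 0.104. Conditional survival from age 3 to x is l_x / l_3.
  x=3: (0.104/0.104) × 528 = 528.0000
  x=4: (0.060/0.104) × 590 = 340.3846
Sum = 528.0000 + 340.3846 = 868.3846

868.38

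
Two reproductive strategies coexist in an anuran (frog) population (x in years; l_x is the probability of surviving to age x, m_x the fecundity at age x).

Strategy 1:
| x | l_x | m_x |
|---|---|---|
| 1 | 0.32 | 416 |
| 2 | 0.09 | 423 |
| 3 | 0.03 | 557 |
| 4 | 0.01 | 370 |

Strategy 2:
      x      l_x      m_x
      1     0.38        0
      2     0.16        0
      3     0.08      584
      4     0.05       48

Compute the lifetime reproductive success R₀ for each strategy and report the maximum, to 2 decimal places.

Strategy 1: R₀ = 0.32×416 + 0.09×423 + 0.03×557 + 0.01×370 = 191.6000
Strategy 2: R₀ = 0.38×0 + 0.16×0 + 0.08×584 + 0.05×48 = 49.1200
Highest R₀: strategy 1 with 191.6000.

191.60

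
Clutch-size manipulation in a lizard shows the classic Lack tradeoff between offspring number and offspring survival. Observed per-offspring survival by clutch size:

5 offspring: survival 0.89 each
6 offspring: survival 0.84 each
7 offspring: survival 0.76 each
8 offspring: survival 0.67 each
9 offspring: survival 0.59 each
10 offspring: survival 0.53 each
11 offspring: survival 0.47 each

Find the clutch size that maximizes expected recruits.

Expected recruits = c × s(c):
  c=5: 5 × 0.89 = 4.450
  c=6: 6 × 0.84 = 5.040
  c=7: 7 × 0.76 = 5.320
  c=8: 8 × 0.67 = 5.360
  c=9: 9 × 0.59 = 5.310
  c=10: 10 × 0.53 = 5.300
  c=11: 11 × 0.47 = 5.170
Maximum at c = 8 (5.360 recruits).

8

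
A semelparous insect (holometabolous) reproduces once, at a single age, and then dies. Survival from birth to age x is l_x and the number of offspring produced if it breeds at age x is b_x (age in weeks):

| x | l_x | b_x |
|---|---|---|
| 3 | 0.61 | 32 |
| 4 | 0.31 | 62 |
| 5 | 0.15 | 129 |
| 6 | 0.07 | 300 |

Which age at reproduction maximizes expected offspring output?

Expected offspring if breeding at age x = l_x × b_x:
  age 3: 0.61 × 32 = 19.520
  age 4: 0.31 × 62 = 19.220
  age 5: 0.15 × 129 = 19.350
  age 6: 0.07 × 300 = 21.000
Maximum at age 6 (21.000).

6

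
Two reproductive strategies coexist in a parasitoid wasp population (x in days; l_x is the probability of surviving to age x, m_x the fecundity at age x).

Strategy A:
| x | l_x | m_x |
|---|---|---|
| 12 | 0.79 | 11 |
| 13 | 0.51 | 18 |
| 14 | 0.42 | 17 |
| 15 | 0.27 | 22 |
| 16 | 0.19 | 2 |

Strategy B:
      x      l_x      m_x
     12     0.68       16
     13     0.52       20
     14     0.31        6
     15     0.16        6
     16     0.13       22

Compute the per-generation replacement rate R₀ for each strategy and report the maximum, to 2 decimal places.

31.33

Strategy A: R₀ = 0.79×11 + 0.51×18 + 0.42×17 + 0.27×22 + 0.19×2 = 31.3300
Strategy B: R₀ = 0.68×16 + 0.52×20 + 0.31×6 + 0.16×6 + 0.13×22 = 26.9600
Highest R₀: strategy A with 31.3300.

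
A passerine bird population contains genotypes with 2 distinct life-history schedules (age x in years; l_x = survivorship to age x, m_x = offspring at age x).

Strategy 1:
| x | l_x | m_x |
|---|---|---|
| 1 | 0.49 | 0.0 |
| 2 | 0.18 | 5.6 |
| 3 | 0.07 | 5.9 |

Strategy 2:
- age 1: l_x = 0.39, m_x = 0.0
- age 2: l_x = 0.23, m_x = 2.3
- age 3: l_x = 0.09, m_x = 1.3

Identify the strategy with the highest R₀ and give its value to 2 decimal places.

1.42

Strategy 1: R₀ = 0.49×0.0 + 0.18×5.6 + 0.07×5.9 = 1.4210
Strategy 2: R₀ = 0.39×0.0 + 0.23×2.3 + 0.09×1.3 = 0.6460
Highest R₀: strategy 1 with 1.4210.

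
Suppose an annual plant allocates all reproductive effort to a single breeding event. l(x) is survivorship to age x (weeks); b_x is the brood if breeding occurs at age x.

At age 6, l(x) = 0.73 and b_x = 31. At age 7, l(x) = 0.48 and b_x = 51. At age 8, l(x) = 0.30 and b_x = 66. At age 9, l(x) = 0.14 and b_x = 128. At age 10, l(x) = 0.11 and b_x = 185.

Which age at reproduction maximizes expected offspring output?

Expected offspring if breeding at age x = l(x) × b_x:
  age 6: 0.73 × 31 = 22.630
  age 7: 0.48 × 51 = 24.480
  age 8: 0.30 × 66 = 19.800
  age 9: 0.14 × 128 = 17.920
  age 10: 0.11 × 185 = 20.350
Maximum at age 7 (24.480).

7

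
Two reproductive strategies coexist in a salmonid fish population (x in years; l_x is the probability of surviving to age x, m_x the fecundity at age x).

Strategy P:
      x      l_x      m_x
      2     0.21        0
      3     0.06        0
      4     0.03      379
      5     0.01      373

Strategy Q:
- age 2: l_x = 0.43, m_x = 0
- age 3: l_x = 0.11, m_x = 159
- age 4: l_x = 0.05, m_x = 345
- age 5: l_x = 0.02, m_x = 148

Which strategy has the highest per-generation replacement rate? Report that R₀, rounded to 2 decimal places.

37.70

Strategy P: R₀ = 0.21×0 + 0.06×0 + 0.03×379 + 0.01×373 = 15.1000
Strategy Q: R₀ = 0.43×0 + 0.11×159 + 0.05×345 + 0.02×148 = 37.7000
Highest R₀: strategy Q with 37.7000.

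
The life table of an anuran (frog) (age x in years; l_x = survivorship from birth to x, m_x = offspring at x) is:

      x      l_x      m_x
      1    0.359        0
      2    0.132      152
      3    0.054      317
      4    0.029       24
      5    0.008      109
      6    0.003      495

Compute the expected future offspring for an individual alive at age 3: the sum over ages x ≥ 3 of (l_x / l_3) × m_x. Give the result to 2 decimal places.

l_3 = 0.054. Conditional survival from age 3 to x is l_x / l_3.
  x=3: (0.054/0.054) × 317 = 317.0000
  x=4: (0.029/0.054) × 24 = 12.8889
  x=5: (0.008/0.054) × 109 = 16.1481
  x=6: (0.003/0.054) × 495 = 27.5000
Sum = 317.0000 + 12.8889 + 16.1481 + 27.5000 = 373.5370

373.54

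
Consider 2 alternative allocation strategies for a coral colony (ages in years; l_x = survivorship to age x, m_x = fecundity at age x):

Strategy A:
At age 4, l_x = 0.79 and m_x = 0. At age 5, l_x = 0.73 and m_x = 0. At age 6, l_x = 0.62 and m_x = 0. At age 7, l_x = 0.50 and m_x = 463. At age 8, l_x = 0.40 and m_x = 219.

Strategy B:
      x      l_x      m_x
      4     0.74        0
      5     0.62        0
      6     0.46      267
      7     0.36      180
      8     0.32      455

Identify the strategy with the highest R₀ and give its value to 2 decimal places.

333.22

Strategy A: R₀ = 0.79×0 + 0.73×0 + 0.62×0 + 0.50×463 + 0.40×219 = 319.1000
Strategy B: R₀ = 0.74×0 + 0.62×0 + 0.46×267 + 0.36×180 + 0.32×455 = 333.2200
Highest R₀: strategy B with 333.2200.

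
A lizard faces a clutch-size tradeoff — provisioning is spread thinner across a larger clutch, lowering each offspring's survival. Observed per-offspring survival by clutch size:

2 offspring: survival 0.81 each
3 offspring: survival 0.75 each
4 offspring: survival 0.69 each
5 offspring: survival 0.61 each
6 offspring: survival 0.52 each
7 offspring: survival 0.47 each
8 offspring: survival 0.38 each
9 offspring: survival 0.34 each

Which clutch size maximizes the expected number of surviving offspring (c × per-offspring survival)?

7

Expected surviving offspring = c × s(c):
  c=2: 2 × 0.81 = 1.620
  c=3: 3 × 0.75 = 2.250
  c=4: 4 × 0.69 = 2.760
  c=5: 5 × 0.61 = 3.050
  c=6: 6 × 0.52 = 3.120
  c=7: 7 × 0.47 = 3.290
  c=8: 8 × 0.38 = 3.040
  c=9: 9 × 0.34 = 3.060
Maximum at c = 7 (3.290 surviving offspring).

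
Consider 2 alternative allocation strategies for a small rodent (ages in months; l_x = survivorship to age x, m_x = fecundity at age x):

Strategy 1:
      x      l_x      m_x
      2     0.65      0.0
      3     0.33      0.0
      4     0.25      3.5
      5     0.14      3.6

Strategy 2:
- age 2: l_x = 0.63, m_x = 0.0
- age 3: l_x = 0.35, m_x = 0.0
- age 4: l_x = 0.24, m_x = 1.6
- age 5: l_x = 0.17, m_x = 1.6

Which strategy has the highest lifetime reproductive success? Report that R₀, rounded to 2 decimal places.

1.38

Strategy 1: R₀ = 0.65×0.0 + 0.33×0.0 + 0.25×3.5 + 0.14×3.6 = 1.3790
Strategy 2: R₀ = 0.63×0.0 + 0.35×0.0 + 0.24×1.6 + 0.17×1.6 = 0.6560
Highest R₀: strategy 1 with 1.3790.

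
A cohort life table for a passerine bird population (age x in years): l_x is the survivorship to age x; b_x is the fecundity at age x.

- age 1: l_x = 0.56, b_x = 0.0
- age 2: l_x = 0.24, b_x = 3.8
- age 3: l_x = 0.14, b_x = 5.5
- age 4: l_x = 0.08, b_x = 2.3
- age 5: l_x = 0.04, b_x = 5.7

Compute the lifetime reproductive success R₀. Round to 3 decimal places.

2.094

R₀ = Σ l_x b_x:
  age 1: 0.56 × 0.0 = 0.0000
  age 2: 0.24 × 3.8 = 0.9120
  age 3: 0.14 × 5.5 = 0.7700
  age 4: 0.08 × 2.3 = 0.1840
  age 5: 0.04 × 5.7 = 0.2280
R₀ = 0.0000 + 0.9120 + 0.7700 + 0.1840 + 0.2280 = 2.0940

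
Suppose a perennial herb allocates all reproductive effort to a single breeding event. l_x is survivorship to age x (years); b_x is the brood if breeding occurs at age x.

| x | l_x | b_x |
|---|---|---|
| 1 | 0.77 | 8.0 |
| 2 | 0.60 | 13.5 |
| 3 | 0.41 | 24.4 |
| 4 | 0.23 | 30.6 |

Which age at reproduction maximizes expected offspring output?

3

Expected offspring if breeding at age x = l_x × b_x:
  age 1: 0.77 × 8.0 = 6.160
  age 2: 0.60 × 13.5 = 8.100
  age 3: 0.41 × 24.4 = 10.004
  age 4: 0.23 × 30.6 = 7.038
Maximum at age 3 (10.004).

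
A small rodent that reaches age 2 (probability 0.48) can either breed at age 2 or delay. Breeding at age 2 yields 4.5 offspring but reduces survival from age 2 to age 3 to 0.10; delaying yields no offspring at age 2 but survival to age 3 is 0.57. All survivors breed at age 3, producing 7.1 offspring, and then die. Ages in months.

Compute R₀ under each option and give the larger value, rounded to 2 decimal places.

breed at age 2: R₀ = 0.48 × (4.5 + 0.10 × 7.1) = 0.48 × 5.2100 = 2.5008
delay to age 3: R₀ = 0.48 × (0.57 × 7.1) = 0.48 × 4.0470 = 1.9426
Higher: breed at age 2 (2.5008).

2.50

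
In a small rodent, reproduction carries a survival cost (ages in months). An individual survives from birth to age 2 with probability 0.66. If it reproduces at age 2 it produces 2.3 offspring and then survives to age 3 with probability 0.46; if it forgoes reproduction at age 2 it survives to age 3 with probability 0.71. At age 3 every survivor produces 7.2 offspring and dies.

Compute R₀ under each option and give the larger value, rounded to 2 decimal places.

breed at age 2: R₀ = 0.66 × (2.3 + 0.46 × 7.2) = 0.66 × 5.6120 = 3.7039
delay to age 3: R₀ = 0.66 × (0.71 × 7.2) = 0.66 × 5.1120 = 3.3739
Higher: breed at age 2 (3.7039).

3.70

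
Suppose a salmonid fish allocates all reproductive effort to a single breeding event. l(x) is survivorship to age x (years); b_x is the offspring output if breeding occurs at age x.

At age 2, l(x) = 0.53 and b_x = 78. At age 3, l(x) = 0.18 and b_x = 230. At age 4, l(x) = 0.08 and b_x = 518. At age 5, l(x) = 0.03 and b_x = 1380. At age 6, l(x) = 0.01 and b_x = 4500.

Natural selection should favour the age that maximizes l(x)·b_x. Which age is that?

6

Expected offspring if breeding at age x = l(x) × b_x:
  age 2: 0.53 × 78 = 41.340
  age 3: 0.18 × 230 = 41.400
  age 4: 0.08 × 518 = 41.440
  age 5: 0.03 × 1380 = 41.400
  age 6: 0.01 × 4500 = 45.000
Maximum at age 6 (45.000).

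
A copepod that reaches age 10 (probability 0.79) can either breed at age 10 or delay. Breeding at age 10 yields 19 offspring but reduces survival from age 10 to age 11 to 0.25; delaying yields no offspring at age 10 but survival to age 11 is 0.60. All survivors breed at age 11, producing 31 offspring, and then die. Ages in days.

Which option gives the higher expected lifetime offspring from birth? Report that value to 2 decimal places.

21.13

breed at age 10: R₀ = 0.79 × (19 + 0.25 × 31) = 0.79 × 26.7500 = 21.1325
delay to age 11: R₀ = 0.79 × (0.60 × 31) = 0.79 × 18.6000 = 14.6940
Higher: breed at age 10 (21.1325).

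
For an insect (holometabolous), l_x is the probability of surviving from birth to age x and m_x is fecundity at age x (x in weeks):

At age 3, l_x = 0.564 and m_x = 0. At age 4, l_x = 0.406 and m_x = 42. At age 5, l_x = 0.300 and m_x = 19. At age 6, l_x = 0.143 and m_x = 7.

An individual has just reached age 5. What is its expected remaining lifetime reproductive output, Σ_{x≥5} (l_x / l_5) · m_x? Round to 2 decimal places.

22.34

l_5 = 0.300. Conditional survival from age 5 to x is l_x / l_5.
  x=5: (0.300/0.300) × 19 = 19.0000
  x=6: (0.143/0.300) × 7 = 3.3367
Sum = 19.0000 + 3.3367 = 22.3367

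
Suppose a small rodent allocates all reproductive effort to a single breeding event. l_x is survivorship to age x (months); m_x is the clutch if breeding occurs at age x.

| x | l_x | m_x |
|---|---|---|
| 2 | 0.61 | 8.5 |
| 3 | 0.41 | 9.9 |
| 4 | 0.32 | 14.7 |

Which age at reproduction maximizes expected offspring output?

2

Expected offspring if breeding at age x = l_x × m_x:
  age 2: 0.61 × 8.5 = 5.185
  age 3: 0.41 × 9.9 = 4.059
  age 4: 0.32 × 14.7 = 4.704
Maximum at age 2 (5.185).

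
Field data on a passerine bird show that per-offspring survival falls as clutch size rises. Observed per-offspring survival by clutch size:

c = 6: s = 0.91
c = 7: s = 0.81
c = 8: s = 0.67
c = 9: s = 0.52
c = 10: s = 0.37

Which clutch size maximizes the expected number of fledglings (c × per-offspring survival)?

Expected fledglings = c × s(c):
  c=6: 6 × 0.91 = 5.460
  c=7: 7 × 0.81 = 5.670
  c=8: 8 × 0.67 = 5.360
  c=9: 9 × 0.52 = 4.680
  c=10: 10 × 0.37 = 3.700
Maximum at c = 7 (5.670 fledglings).

7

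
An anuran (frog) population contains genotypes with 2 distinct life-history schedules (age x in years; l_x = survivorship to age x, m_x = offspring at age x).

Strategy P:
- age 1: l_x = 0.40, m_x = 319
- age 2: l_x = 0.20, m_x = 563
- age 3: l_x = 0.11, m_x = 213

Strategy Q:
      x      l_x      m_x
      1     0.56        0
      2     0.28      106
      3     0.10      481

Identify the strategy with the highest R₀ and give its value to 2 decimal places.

Strategy P: R₀ = 0.40×319 + 0.20×563 + 0.11×213 = 263.6300
Strategy Q: R₀ = 0.56×0 + 0.28×106 + 0.10×481 = 77.7800
Highest R₀: strategy P with 263.6300.

263.63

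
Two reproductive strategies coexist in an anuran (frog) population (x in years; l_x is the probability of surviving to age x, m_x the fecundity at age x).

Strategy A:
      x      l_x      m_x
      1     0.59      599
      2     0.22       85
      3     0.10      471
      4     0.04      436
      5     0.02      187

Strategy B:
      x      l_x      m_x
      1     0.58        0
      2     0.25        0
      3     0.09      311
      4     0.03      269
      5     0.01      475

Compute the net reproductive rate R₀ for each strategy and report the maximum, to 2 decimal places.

440.39

Strategy A: R₀ = 0.59×599 + 0.22×85 + 0.10×471 + 0.04×436 + 0.02×187 = 440.3900
Strategy B: R₀ = 0.58×0 + 0.25×0 + 0.09×311 + 0.03×269 + 0.01×475 = 40.8100
Highest R₀: strategy A with 440.3900.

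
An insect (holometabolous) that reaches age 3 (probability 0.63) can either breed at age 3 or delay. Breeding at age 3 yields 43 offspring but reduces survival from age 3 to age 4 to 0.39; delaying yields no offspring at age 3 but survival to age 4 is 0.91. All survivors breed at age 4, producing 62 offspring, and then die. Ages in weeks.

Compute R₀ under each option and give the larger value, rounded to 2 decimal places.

breed at age 3: R₀ = 0.63 × (43 + 0.39 × 62) = 0.63 × 67.1800 = 42.3234
delay to age 4: R₀ = 0.63 × (0.91 × 62) = 0.63 × 56.4200 = 35.5446
Higher: breed at age 3 (42.3234).

42.32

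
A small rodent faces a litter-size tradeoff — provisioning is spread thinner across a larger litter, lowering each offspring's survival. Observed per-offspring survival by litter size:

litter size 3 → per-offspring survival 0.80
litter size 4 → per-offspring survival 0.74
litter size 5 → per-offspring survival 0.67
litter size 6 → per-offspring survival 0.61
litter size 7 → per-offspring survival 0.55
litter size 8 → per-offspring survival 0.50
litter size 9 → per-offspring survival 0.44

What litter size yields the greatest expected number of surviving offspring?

8

Expected surviving offspring = c × s(c):
  c=3: 3 × 0.80 = 2.400
  c=4: 4 × 0.74 = 2.960
  c=5: 5 × 0.67 = 3.350
  c=6: 6 × 0.61 = 3.660
  c=7: 7 × 0.55 = 3.850
  c=8: 8 × 0.50 = 4.000
  c=9: 9 × 0.44 = 3.960
Maximum at c = 8 (4.000 surviving offspring).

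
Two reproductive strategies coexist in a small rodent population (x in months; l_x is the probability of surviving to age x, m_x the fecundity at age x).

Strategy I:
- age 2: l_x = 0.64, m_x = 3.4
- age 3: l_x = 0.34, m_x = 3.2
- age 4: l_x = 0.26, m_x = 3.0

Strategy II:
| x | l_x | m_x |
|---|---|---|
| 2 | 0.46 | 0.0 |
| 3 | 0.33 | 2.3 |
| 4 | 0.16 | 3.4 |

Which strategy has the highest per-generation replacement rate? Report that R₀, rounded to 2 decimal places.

4.04

Strategy I: R₀ = 0.64×3.4 + 0.34×3.2 + 0.26×3.0 = 4.0440
Strategy II: R₀ = 0.46×0.0 + 0.33×2.3 + 0.16×3.4 = 1.3030
Highest R₀: strategy I with 4.0440.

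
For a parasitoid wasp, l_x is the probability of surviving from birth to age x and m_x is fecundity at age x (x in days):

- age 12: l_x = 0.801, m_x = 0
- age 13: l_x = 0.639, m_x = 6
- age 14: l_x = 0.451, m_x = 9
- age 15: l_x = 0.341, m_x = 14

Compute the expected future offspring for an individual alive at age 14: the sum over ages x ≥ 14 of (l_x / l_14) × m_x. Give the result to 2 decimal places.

19.59

l_14 = 0.451. Conditional survival from age 14 to x is l_x / l_14.
  x=14: (0.451/0.451) × 9 = 9.0000
  x=15: (0.341/0.451) × 14 = 10.5854
Sum = 9.0000 + 10.5854 = 19.5854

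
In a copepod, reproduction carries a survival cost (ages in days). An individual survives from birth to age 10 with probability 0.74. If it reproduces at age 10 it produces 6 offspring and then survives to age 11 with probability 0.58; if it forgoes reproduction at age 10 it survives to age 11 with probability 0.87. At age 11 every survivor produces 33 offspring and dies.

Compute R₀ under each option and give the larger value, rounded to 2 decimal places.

breed at age 10: R₀ = 0.74 × (6 + 0.58 × 33) = 0.74 × 25.1400 = 18.6036
delay to age 11: R₀ = 0.74 × (0.87 × 33) = 0.74 × 28.7100 = 21.2454
Higher: delay to age 11 (21.2454).

21.25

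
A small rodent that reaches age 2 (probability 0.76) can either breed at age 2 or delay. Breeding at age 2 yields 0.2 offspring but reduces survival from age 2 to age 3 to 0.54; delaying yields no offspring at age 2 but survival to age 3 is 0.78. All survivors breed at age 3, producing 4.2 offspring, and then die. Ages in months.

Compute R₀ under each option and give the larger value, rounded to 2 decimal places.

2.49

breed at age 2: R₀ = 0.76 × (0.2 + 0.54 × 4.2) = 0.76 × 2.4680 = 1.8757
delay to age 3: R₀ = 0.76 × (0.78 × 4.2) = 0.76 × 3.2760 = 2.4898
Higher: delay to age 3 (2.4898).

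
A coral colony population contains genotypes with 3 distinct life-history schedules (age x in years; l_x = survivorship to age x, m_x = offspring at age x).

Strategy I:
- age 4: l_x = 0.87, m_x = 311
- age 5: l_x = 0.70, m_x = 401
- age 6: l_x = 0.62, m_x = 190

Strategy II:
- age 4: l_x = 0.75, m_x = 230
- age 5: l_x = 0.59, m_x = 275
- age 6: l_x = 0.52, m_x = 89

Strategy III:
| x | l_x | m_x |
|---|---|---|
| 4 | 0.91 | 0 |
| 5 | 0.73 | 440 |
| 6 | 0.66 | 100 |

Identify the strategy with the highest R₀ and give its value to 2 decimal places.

669.07

Strategy I: R₀ = 0.87×311 + 0.70×401 + 0.62×190 = 669.0700
Strategy II: R₀ = 0.75×230 + 0.59×275 + 0.52×89 = 381.0300
Strategy III: R₀ = 0.91×0 + 0.73×440 + 0.66×100 = 387.2000
Highest R₀: strategy I with 669.0700.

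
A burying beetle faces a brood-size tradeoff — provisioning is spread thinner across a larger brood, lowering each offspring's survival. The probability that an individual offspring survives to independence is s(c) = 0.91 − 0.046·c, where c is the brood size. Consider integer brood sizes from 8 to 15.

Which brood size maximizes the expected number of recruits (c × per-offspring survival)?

10

Expected recruits = c × s(c):
  c=8: 8 × 0.542 = 4.336
  c=9: 9 × 0.496 = 4.464
  c=10: 10 × 0.450 = 4.500
  c=11: 11 × 0.404 = 4.444
  c=12: 12 × 0.358 = 4.296
  c=13: 13 × 0.312 = 4.056
  c=14: 14 × 0.266 = 3.724
  c=15: 15 × 0.220 = 3.300
Maximum at c = 10 (4.500 recruits).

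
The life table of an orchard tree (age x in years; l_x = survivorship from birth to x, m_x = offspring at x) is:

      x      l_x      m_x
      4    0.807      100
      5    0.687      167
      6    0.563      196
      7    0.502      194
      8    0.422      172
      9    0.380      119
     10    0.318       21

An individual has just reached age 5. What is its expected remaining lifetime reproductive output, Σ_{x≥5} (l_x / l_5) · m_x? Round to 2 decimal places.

650.58

l_5 = 0.687. Conditional survival from age 5 to x is l_x / l_5.
  x=5: (0.687/0.687) × 167 = 167.0000
  x=6: (0.563/0.687) × 196 = 160.6230
  x=7: (0.502/0.687) × 194 = 141.7584
  x=8: (0.422/0.687) × 172 = 105.6536
  x=9: (0.380/0.687) × 119 = 65.8224
  x=10: (0.318/0.687) × 21 = 9.7205
Sum = 167.0000 + 160.6230 + 141.7584 + 105.6536 + 65.8224 + 9.7205 = 650.5779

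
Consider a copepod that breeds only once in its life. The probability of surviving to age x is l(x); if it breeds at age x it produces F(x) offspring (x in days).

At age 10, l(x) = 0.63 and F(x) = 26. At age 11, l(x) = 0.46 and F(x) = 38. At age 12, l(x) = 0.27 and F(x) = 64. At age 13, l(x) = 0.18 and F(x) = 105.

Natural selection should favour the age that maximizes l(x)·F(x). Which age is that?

Expected offspring if breeding at age x = l(x) × F(x):
  age 10: 0.63 × 26 = 16.380
  age 11: 0.46 × 38 = 17.480
  age 12: 0.27 × 64 = 17.280
  age 13: 0.18 × 105 = 18.900
Maximum at age 13 (18.900).

13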